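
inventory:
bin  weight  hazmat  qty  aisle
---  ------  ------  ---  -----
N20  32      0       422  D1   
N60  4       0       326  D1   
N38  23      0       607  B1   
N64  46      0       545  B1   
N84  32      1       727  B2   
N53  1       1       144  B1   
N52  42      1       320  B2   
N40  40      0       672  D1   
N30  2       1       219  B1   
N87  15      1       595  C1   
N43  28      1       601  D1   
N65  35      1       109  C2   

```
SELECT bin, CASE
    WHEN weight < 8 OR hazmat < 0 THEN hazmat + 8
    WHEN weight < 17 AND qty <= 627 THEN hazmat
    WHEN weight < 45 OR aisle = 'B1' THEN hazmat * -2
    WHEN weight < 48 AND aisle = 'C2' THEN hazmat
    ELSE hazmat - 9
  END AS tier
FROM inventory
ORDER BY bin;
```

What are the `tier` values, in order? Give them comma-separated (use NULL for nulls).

bin=N20: weight < 45 OR aisle = 'B1' → 0
bin=N30: weight < 8 OR hazmat < 0 → 9
bin=N38: weight < 45 OR aisle = 'B1' → 0
bin=N40: weight < 45 OR aisle = 'B1' → 0
bin=N43: weight < 45 OR aisle = 'B1' → -2
bin=N52: weight < 45 OR aisle = 'B1' → -2
bin=N53: weight < 8 OR hazmat < 0 → 9
bin=N60: weight < 8 OR hazmat < 0 → 8
bin=N64: weight < 45 OR aisle = 'B1' → 0
bin=N65: weight < 45 OR aisle = 'B1' → -2
bin=N84: weight < 45 OR aisle = 'B1' → -2
bin=N87: weight < 17 AND qty <= 627 → 1

0, 9, 0, 0, -2, -2, 9, 8, 0, -2, -2, 1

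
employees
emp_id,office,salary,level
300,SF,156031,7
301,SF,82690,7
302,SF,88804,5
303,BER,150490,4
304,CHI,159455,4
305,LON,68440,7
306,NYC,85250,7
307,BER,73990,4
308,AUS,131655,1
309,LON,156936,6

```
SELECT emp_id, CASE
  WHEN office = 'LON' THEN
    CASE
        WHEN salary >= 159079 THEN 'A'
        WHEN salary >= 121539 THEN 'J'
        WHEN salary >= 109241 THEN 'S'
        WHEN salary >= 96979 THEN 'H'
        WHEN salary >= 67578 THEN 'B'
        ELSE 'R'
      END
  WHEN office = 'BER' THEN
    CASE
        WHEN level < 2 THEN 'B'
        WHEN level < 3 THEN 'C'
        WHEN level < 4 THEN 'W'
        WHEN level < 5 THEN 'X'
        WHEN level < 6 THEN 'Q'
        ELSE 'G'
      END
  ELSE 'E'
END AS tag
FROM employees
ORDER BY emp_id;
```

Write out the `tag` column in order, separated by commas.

emp_id=300: office='SF' → outer ELSE → E
emp_id=301: office='SF' → outer ELSE → E
emp_id=302: office='SF' → outer ELSE → E
emp_id=303: office='BER' → inner[level < 5] → X
emp_id=304: office='CHI' → outer ELSE → E
emp_id=305: office='LON' → inner[salary >= 67578] → B
emp_id=306: office='NYC' → outer ELSE → E
emp_id=307: office='BER' → inner[level < 5] → X
emp_id=308: office='AUS' → outer ELSE → E
emp_id=309: office='LON' → inner[salary >= 121539] → J

E, E, E, X, E, B, E, X, E, J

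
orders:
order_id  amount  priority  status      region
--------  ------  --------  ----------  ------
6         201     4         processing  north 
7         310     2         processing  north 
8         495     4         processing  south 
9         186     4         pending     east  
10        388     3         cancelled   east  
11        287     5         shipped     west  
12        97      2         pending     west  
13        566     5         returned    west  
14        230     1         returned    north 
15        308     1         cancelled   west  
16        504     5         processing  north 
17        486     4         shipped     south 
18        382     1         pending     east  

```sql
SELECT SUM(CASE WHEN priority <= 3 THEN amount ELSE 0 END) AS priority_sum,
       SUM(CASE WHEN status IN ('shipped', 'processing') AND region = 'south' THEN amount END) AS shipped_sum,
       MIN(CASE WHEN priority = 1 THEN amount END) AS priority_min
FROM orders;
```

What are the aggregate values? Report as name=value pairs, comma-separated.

[priority_sum: priority <= 3]
order_id=6: ✗
order_id=7: ✓ → 310
order_id=8: ✗
order_id=9: ✗
order_id=10: ✓ → 388
order_id=11: ✗
order_id=12: ✓ → 97
order_id=13: ✗
order_id=14: ✓ → 230
order_id=15: ✓ → 308
order_id=16: ✗
order_id=17: ✗
order_id=18: ✓ → 382
priority_sum = 310 + 388 + 97 + 230 + 308 + 382 = 1715
—
[shipped_sum: status IN ('shipped', 'processing') AND region = 'south']
order_id=6: ✗
order_id=7: ✗
order_id=8: ✓ → 495
order_id=9: ✗
order_id=10: ✗
order_id=11: ✗
order_id=12: ✗
order_id=13: ✗
order_id=14: ✗
order_id=15: ✗
order_id=16: ✗
order_id=17: ✓ → 486
order_id=18: ✗
shipped_sum = 495 + 486 = 981
—
[priority_min: priority = 1]
order_id=6: ✗
order_id=7: ✗
order_id=8: ✗
order_id=9: ✗
order_id=10: ✗
order_id=11: ✗
order_id=12: ✗
order_id=13: ✗
order_id=14: ✓ → 230
order_id=15: ✓ → 308
order_id=16: ✗
order_id=17: ✗
order_id=18: ✓ → 382
priority_min = MIN(230, 308, 382) = 230

priority_sum=1715, shipped_sum=981, priority_min=230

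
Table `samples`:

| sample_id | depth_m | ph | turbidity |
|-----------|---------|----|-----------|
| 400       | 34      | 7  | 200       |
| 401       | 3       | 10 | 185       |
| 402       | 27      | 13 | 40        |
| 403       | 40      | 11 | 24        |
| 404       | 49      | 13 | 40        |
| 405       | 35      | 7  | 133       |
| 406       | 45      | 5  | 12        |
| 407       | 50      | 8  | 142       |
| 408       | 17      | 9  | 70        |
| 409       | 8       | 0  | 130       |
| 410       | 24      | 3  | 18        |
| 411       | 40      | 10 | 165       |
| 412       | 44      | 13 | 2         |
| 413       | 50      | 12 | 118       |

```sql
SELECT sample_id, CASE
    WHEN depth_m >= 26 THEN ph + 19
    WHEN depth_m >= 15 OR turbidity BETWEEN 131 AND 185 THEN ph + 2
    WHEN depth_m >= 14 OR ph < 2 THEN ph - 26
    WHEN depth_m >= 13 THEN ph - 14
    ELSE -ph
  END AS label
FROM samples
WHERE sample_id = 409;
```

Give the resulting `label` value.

sample_id = 409: depth_m=8, ph=0, turbidity=130.
depth_m >= 26 → false
depth_m >= 15 OR turbidity BETWEEN 131 AND 185 → false
depth_m >= 14 OR ph < 2 → true → -26

-26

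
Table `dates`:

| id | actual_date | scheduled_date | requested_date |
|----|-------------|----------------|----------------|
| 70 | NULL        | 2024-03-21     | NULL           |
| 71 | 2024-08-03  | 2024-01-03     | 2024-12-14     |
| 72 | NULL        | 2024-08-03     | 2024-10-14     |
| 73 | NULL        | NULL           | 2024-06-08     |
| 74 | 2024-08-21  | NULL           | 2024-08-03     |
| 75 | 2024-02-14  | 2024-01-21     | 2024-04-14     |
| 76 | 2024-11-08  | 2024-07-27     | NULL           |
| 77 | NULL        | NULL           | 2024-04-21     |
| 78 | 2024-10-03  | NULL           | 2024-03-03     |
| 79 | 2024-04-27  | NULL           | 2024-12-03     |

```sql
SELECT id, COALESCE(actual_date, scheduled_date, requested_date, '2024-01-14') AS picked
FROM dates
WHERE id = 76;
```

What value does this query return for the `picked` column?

id = 76: actual_date=2024-11-08, scheduled_date=2024-07-27, requested_date=NULL.
actual_date=2024-11-08 → 2024-11-08

2024-11-08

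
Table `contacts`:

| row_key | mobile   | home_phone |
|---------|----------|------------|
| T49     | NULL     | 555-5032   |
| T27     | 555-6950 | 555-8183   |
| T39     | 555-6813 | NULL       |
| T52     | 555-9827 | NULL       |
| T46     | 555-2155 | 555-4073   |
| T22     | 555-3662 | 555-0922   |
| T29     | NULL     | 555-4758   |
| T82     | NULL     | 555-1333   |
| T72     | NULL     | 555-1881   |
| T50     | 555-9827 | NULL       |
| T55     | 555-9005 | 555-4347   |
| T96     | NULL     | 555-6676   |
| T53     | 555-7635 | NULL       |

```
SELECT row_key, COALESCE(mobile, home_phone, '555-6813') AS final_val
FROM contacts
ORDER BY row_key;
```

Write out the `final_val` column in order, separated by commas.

row_key=T22: mobile=555-3662 → 555-3662
row_key=T27: mobile=555-6950 → 555-6950
row_key=T29: mobile=NULL, home_phone=555-4758 → 555-4758
row_key=T39: mobile=555-6813 → 555-6813
row_key=T46: mobile=555-2155 → 555-2155
row_key=T49: mobile=NULL, home_phone=555-5032 → 555-5032
row_key=T50: mobile=555-9827 → 555-9827
row_key=T52: mobile=555-9827 → 555-9827
row_key=T53: mobile=555-7635 → 555-7635
row_key=T55: mobile=555-9005 → 555-9005
row_key=T72: mobile=NULL, home_phone=555-1881 → 555-1881
row_key=T82: mobile=NULL, home_phone=555-1333 → 555-1333
row_key=T96: mobile=NULL, home_phone=555-6676 → 555-6676

555-3662, 555-6950, 555-4758, 555-6813, 555-2155, 555-5032, 555-9827, 555-9827, 555-7635, 555-9005, 555-1881, 555-1333, 555-6676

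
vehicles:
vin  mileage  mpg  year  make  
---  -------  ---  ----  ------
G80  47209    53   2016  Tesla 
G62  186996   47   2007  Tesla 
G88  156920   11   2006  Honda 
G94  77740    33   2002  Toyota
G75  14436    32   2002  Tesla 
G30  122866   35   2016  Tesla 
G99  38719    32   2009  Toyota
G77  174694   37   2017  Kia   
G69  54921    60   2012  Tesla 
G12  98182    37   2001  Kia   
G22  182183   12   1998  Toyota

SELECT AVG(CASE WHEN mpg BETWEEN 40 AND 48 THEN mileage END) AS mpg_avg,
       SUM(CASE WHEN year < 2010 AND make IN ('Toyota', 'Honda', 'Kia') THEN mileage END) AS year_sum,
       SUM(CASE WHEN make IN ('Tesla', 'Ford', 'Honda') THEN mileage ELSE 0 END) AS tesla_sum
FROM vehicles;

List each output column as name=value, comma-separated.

mpg_avg=186996, year_sum=553744, tesla_sum=583348

[mpg_avg: mpg BETWEEN 40 AND 48]
vin=G80: ✗
vin=G62: ✓ → 186996
vin=G88: ✗
vin=G94: ✗
vin=G75: ✗
vin=G30: ✗
vin=G99: ✗
vin=G77: ✗
vin=G69: ✗
vin=G12: ✗
vin=G22: ✗
mpg_avg = 186996
—
[year_sum: year < 2010 AND make IN ('Toyota', 'Honda', 'Kia')]
vin=G80: ✗
vin=G62: ✗
vin=G88: ✓ → 156920
vin=G94: ✓ → 77740
vin=G75: ✗
vin=G30: ✗
vin=G99: ✓ → 38719
vin=G77: ✗
vin=G69: ✗
vin=G12: ✓ → 98182
vin=G22: ✓ → 182183
year_sum = 156920 + 77740 + 38719 + 98182 + 182183 = 553744
—
[tesla_sum: make IN ('Tesla', 'Ford', 'Honda')]
vin=G80: ✓ → 47209
vin=G62: ✓ → 186996
vin=G88: ✓ → 156920
vin=G94: ✗
vin=G75: ✓ → 14436
vin=G30: ✓ → 122866
vin=G99: ✗
vin=G77: ✗
vin=G69: ✓ → 54921
vin=G12: ✗
vin=G22: ✗
tesla_sum = 47209 + 186996 + 156920 + 14436 + 122866 + 54921 = 583348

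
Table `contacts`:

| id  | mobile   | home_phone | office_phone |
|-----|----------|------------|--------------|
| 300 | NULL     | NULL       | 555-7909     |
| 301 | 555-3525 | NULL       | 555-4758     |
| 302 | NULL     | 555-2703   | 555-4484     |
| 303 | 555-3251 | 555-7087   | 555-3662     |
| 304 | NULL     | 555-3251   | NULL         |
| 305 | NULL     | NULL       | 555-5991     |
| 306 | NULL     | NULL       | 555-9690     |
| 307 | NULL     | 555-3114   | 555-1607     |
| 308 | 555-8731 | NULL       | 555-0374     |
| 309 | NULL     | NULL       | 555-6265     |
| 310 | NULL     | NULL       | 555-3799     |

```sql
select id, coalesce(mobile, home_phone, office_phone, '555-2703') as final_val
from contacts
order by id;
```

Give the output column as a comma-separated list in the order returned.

555-7909, 555-3525, 555-2703, 555-3251, 555-3251, 555-5991, 555-9690, 555-3114, 555-8731, 555-6265, 555-3799

id=300: mobile=NULL, home_phone=NULL, office_phone=555-7909 → 555-7909
id=301: mobile=555-3525 → 555-3525
id=302: mobile=NULL, home_phone=555-2703 → 555-2703
id=303: mobile=555-3251 → 555-3251
id=304: mobile=NULL, home_phone=555-3251 → 555-3251
id=305: mobile=NULL, home_phone=NULL, office_phone=555-5991 → 555-5991
id=306: mobile=NULL, home_phone=NULL, office_phone=555-9690 → 555-9690
id=307: mobile=NULL, home_phone=555-3114 → 555-3114
id=308: mobile=555-8731 → 555-8731
id=309: mobile=NULL, home_phone=NULL, office_phone=555-6265 → 555-6265
id=310: mobile=NULL, home_phone=NULL, office_phone=555-3799 → 555-3799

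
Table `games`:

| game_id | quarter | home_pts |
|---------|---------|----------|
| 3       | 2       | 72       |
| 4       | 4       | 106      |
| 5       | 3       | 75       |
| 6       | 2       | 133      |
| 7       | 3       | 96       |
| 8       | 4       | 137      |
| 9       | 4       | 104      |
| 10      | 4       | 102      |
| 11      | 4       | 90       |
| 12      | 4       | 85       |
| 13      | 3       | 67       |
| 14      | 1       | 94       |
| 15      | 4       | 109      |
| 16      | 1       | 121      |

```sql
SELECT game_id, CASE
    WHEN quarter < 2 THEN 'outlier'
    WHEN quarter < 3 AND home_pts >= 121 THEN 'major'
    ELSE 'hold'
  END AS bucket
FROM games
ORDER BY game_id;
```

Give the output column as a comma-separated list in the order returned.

hold, hold, hold, major, hold, hold, hold, hold, hold, hold, hold, outlier, hold, outlier

game_id=3: ELSE → hold
game_id=4: ELSE → hold
game_id=5: ELSE → hold
game_id=6: quarter < 3 AND home_pts >= 121 → major
game_id=7: ELSE → hold
game_id=8: ELSE → hold
game_id=9: ELSE → hold
game_id=10: ELSE → hold
game_id=11: ELSE → hold
game_id=12: ELSE → hold
game_id=13: ELSE → hold
game_id=14: quarter < 2 → outlier
game_id=15: ELSE → hold
game_id=16: quarter < 2 → outlier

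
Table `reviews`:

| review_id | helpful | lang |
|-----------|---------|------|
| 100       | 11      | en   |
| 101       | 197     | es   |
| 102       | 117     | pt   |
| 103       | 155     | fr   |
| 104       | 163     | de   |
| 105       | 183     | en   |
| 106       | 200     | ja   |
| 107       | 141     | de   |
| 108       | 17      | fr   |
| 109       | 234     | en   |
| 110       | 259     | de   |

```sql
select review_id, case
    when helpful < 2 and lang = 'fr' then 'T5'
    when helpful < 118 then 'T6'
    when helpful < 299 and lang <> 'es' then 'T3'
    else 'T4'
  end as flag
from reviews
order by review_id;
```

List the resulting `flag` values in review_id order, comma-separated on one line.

T6, T4, T6, T3, T3, T3, T3, T3, T6, T3, T3

review_id=100: helpful < 118 → T6
review_id=101: ELSE → T4
review_id=102: helpful < 118 → T6
review_id=103: helpful < 299 and lang <> 'es' → T3
review_id=104: helpful < 299 and lang <> 'es' → T3
review_id=105: helpful < 299 and lang <> 'es' → T3
review_id=106: helpful < 299 and lang <> 'es' → T3
review_id=107: helpful < 299 and lang <> 'es' → T3
review_id=108: helpful < 118 → T6
review_id=109: helpful < 299 and lang <> 'es' → T3
review_id=110: helpful < 299 and lang <> 'es' → T3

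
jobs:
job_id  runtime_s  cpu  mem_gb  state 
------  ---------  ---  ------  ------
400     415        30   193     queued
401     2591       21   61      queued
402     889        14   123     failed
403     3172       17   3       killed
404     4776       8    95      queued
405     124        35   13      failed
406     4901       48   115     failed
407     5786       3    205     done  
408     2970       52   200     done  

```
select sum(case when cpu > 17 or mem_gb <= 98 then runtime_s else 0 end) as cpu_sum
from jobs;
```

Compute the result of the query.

job_id=400: ✓ → 415
job_id=401: ✓ → 2591
job_id=402: ✗
job_id=403: ✓ → 3172
job_id=404: ✓ → 4776
job_id=405: ✓ → 124
job_id=406: ✓ → 4901
job_id=407: ✗
job_id=408: ✓ → 2970
cpu_sum = 415 + 2591 + 3172 + 4776 + 124 + 4901 + 2970 = 18949

18949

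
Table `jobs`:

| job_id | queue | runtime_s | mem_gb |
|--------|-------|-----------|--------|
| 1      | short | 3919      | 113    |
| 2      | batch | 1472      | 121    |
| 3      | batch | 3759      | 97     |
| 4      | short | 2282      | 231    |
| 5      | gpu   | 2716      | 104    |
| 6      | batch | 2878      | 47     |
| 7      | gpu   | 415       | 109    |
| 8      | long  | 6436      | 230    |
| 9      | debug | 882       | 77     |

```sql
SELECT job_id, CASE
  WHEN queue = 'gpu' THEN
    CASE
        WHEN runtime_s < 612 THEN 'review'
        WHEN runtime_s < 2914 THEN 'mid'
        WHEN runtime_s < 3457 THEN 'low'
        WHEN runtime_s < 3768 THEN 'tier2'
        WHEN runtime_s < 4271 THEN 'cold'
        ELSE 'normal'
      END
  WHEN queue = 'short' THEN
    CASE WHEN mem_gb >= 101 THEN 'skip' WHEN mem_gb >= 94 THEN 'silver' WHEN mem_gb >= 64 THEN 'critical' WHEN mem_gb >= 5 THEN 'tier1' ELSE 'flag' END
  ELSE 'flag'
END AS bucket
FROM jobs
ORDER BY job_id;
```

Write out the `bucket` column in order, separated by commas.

job_id=1: queue='short' → inner[mem_gb >= 101] → skip
job_id=2: queue='batch' → outer ELSE → flag
job_id=3: queue='batch' → outer ELSE → flag
job_id=4: queue='short' → inner[mem_gb >= 101] → skip
job_id=5: queue='gpu' → inner[runtime_s < 2914] → mid
job_id=6: queue='batch' → outer ELSE → flag
job_id=7: queue='gpu' → inner[runtime_s < 612] → review
job_id=8: queue='long' → outer ELSE → flag
job_id=9: queue='debug' → outer ELSE → flag

skip, flag, flag, skip, mid, flag, review, flag, flag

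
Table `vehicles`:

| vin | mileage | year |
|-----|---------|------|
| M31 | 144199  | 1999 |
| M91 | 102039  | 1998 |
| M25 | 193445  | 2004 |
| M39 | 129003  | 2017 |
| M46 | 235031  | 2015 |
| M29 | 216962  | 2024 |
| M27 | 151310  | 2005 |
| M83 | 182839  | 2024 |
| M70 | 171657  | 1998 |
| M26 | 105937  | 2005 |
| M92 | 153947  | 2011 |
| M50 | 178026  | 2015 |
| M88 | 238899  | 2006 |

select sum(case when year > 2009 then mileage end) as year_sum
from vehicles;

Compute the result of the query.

1095808

vin=M31: ✗
vin=M91: ✗
vin=M25: ✗
vin=M39: ✓ → 129003
vin=M46: ✓ → 235031
vin=M29: ✓ → 216962
vin=M27: ✗
vin=M83: ✓ → 182839
vin=M70: ✗
vin=M26: ✗
vin=M92: ✓ → 153947
vin=M50: ✓ → 178026
vin=M88: ✗
year_sum = 129003 + 235031 + 216962 + 182839 + 153947 + 178026 = 1095808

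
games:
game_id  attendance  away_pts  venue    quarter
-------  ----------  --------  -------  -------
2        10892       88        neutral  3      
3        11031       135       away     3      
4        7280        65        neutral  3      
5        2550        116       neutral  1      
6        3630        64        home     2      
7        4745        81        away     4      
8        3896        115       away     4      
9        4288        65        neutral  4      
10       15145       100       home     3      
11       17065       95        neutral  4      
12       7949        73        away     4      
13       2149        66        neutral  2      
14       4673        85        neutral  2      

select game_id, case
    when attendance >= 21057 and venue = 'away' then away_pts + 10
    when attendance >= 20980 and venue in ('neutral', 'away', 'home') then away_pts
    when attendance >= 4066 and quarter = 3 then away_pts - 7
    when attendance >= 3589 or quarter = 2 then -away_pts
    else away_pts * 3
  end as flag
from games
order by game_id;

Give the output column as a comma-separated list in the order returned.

81, 128, 58, 348, -64, -81, -115, -65, 93, -95, -73, -66, -85

game_id=2: attendance >= 4066 and quarter = 3 → 81
game_id=3: attendance >= 4066 and quarter = 3 → 128
game_id=4: attendance >= 4066 and quarter = 3 → 58
game_id=5: ELSE → 348
game_id=6: attendance >= 3589 or quarter = 2 → -64
game_id=7: attendance >= 3589 or quarter = 2 → -81
game_id=8: attendance >= 3589 or quarter = 2 → -115
game_id=9: attendance >= 3589 or quarter = 2 → -65
game_id=10: attendance >= 4066 and quarter = 3 → 93
game_id=11: attendance >= 3589 or quarter = 2 → -95
game_id=12: attendance >= 3589 or quarter = 2 → -73
game_id=13: attendance >= 3589 or quarter = 2 → -66
game_id=14: attendance >= 3589 or quarter = 2 → -85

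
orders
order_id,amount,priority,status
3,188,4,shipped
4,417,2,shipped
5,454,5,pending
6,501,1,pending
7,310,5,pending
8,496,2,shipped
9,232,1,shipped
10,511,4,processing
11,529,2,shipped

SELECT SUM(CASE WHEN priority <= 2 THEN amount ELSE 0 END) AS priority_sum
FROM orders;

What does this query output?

order_id=3: ✗
order_id=4: ✓ → 417
order_id=5: ✗
order_id=6: ✓ → 501
order_id=7: ✗
order_id=8: ✓ → 496
order_id=9: ✓ → 232
order_id=10: ✗
order_id=11: ✓ → 529
priority_sum = 417 + 501 + 496 + 232 + 529 = 2175

2175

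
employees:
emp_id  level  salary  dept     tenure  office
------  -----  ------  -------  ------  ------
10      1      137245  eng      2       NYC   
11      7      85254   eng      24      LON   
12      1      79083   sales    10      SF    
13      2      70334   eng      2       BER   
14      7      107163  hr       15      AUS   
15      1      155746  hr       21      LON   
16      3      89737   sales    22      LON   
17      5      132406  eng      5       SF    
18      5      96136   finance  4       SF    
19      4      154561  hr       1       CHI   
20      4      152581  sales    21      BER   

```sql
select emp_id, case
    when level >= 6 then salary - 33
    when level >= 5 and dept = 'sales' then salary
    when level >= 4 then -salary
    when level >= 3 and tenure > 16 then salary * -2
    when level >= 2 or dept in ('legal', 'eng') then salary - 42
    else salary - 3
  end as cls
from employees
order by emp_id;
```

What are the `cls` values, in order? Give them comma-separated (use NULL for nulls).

emp_id=10: level >= 2 or dept in ('legal', 'eng') → 137203
emp_id=11: level >= 6 → 85221
emp_id=12: ELSE → 79080
emp_id=13: level >= 2 or dept in ('legal', 'eng') → 70292
emp_id=14: level >= 6 → 107130
emp_id=15: ELSE → 155743
emp_id=16: level >= 3 and tenure > 16 → -179474
emp_id=17: level >= 4 → -132406
emp_id=18: level >= 4 → -96136
emp_id=19: level >= 4 → -154561
emp_id=20: level >= 4 → -152581

137203, 85221, 79080, 70292, 107130, 155743, -179474, -132406, -96136, -154561, -152581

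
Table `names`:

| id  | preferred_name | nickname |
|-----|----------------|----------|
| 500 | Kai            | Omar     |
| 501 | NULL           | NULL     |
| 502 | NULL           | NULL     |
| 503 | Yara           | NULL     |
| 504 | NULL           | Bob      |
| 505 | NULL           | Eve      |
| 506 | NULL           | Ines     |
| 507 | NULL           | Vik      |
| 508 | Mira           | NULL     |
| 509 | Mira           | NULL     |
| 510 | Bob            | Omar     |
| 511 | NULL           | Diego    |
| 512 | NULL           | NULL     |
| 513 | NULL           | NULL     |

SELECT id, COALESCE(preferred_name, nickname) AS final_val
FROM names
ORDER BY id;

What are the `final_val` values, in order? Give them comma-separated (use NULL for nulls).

Kai, NULL, NULL, Yara, Bob, Eve, Ines, Vik, Mira, Mira, Bob, Diego, NULL, NULL

id=500: preferred_name=Kai → Kai
id=501: preferred_name=NULL, nickname=NULL (all NULL) → NULL
id=502: preferred_name=NULL, nickname=NULL (all NULL) → NULL
id=503: preferred_name=Yara → Yara
id=504: preferred_name=NULL, nickname=Bob → Bob
id=505: preferred_name=NULL, nickname=Eve → Eve
id=506: preferred_name=NULL, nickname=Ines → Ines
id=507: preferred_name=NULL, nickname=Vik → Vik
id=508: preferred_name=Mira → Mira
id=509: preferred_name=Mira → Mira
id=510: preferred_name=Bob → Bob
id=511: preferred_name=NULL, nickname=Diego → Diego
id=512: preferred_name=NULL, nickname=NULL (all NULL) → NULL
id=513: preferred_name=NULL, nickname=NULL (all NULL) → NULL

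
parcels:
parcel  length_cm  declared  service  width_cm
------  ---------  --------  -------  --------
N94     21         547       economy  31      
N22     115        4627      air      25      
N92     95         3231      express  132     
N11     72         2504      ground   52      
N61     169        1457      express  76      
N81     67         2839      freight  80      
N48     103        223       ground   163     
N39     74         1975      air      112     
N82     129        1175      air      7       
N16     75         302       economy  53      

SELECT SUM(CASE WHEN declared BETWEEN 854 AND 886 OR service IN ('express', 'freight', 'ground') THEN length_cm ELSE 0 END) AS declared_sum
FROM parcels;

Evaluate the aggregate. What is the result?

506

parcel=N94: ✗
parcel=N22: ✗
parcel=N92: ✓ → 95
parcel=N11: ✓ → 72
parcel=N61: ✓ → 169
parcel=N81: ✓ → 67
parcel=N48: ✓ → 103
parcel=N39: ✗
parcel=N82: ✗
parcel=N16: ✗
declared_sum = 95 + 72 + 169 + 67 + 103 = 506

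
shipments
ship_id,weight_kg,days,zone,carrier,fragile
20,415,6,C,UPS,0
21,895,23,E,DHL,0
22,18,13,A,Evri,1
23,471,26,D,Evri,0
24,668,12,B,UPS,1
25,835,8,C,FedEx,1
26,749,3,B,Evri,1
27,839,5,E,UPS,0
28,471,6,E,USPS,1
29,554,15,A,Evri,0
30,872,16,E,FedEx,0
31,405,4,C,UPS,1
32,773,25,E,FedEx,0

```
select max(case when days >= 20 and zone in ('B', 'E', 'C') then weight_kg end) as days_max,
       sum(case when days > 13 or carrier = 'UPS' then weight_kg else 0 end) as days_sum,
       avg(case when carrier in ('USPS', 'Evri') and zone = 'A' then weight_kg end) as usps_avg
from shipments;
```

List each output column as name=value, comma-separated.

[days_max: days >= 20 and zone in ('B', 'E', 'C')]
ship_id=20: ✗
ship_id=21: ✓ → 895
ship_id=22: ✗
ship_id=23: ✗
ship_id=24: ✗
ship_id=25: ✗
ship_id=26: ✗
ship_id=27: ✗
ship_id=28: ✗
ship_id=29: ✗
ship_id=30: ✗
ship_id=31: ✗
ship_id=32: ✓ → 773
days_max = MAX(895, 773) = 895
—
[days_sum: days > 13 or carrier = 'UPS']
ship_id=20: ✓ → 415
ship_id=21: ✓ → 895
ship_id=22: ✗
ship_id=23: ✓ → 471
ship_id=24: ✓ → 668
ship_id=25: ✗
ship_id=26: ✗
ship_id=27: ✓ → 839
ship_id=28: ✗
ship_id=29: ✓ → 554
ship_id=30: ✓ → 872
ship_id=31: ✓ → 405
ship_id=32: ✓ → 773
days_sum = 415 + 895 + 471 + 668 + 839 + 554 + 872 + 405 + 773 = 5892
—
[usps_avg: carrier in ('USPS', 'Evri') and zone = 'A']
ship_id=20: ✗
ship_id=21: ✗
ship_id=22: ✓ → 18
ship_id=23: ✗
ship_id=24: ✗
ship_id=25: ✗
ship_id=26: ✗
ship_id=27: ✗
ship_id=28: ✗
ship_id=29: ✓ → 554
ship_id=30: ✗
ship_id=31: ✗
ship_id=32: ✗
usps_avg = (18 + 554) / 2 = 286

days_max=895, days_sum=5892, usps_avg=286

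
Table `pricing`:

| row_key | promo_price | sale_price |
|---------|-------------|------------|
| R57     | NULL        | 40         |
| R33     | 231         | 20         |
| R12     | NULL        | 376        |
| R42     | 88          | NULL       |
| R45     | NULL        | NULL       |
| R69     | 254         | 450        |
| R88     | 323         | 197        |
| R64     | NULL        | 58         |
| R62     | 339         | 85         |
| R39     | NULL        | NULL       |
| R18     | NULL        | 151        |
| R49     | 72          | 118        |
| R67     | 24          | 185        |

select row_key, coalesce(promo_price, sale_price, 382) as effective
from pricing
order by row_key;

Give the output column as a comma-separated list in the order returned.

row_key=R12: promo_price=NULL, sale_price=376 → 376
row_key=R18: promo_price=NULL, sale_price=151 → 151
row_key=R33: promo_price=231 → 231
row_key=R39: promo_price=NULL, sale_price=NULL, → literal 382 → 382
row_key=R42: promo_price=88 → 88
row_key=R45: promo_price=NULL, sale_price=NULL, → literal 382 → 382
row_key=R49: promo_price=72 → 72
row_key=R57: promo_price=NULL, sale_price=40 → 40
row_key=R62: promo_price=339 → 339
row_key=R64: promo_price=NULL, sale_price=58 → 58
row_key=R67: promo_price=24 → 24
row_key=R69: promo_price=254 → 254
row_key=R88: promo_price=323 → 323

376, 151, 231, 382, 88, 382, 72, 40, 339, 58, 24, 254, 323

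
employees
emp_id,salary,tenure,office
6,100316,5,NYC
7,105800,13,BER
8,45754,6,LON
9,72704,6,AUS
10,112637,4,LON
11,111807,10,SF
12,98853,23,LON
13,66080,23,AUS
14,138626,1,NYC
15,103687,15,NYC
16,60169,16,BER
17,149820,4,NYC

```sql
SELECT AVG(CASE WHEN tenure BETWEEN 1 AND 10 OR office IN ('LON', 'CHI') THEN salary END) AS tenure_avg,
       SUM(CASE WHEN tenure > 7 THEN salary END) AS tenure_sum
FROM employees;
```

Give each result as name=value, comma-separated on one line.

tenure_avg=103814.625, tenure_sum=546396

[tenure_avg: tenure BETWEEN 1 AND 10 OR office IN ('LON', 'CHI')]
emp_id=6: ✓ → 100316
emp_id=7: ✗
emp_id=8: ✓ → 45754
emp_id=9: ✓ → 72704
emp_id=10: ✓ → 112637
emp_id=11: ✓ → 111807
emp_id=12: ✓ → 98853
emp_id=13: ✗
emp_id=14: ✓ → 138626
emp_id=15: ✗
emp_id=16: ✗
emp_id=17: ✓ → 149820
tenure_avg = (100316 + 45754 + 72704 + 112637 + 111807 + 98853 + 138626 + 149820) / 8 = 103814.625
—
[tenure_sum: tenure > 7]
emp_id=6: ✗
emp_id=7: ✓ → 105800
emp_id=8: ✗
emp_id=9: ✗
emp_id=10: ✗
emp_id=11: ✓ → 111807
emp_id=12: ✓ → 98853
emp_id=13: ✓ → 66080
emp_id=14: ✗
emp_id=15: ✓ → 103687
emp_id=16: ✓ → 60169
emp_id=17: ✗
tenure_sum = 105800 + 111807 + 98853 + 66080 + 103687 + 60169 = 546396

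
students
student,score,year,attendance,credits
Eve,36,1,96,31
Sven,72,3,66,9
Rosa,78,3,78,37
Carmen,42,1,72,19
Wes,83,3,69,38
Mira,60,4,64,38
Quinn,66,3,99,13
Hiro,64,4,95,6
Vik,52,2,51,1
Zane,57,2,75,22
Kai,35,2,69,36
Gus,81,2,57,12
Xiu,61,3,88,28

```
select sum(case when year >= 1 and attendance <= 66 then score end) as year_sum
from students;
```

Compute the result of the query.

student=Eve: ✗
student=Sven: ✓ → 72
student=Rosa: ✗
student=Carmen: ✗
student=Wes: ✗
student=Mira: ✓ → 60
student=Quinn: ✗
student=Hiro: ✗
student=Vik: ✓ → 52
student=Zane: ✗
student=Kai: ✗
student=Gus: ✓ → 81
student=Xiu: ✗
year_sum = 72 + 60 + 52 + 81 = 265

265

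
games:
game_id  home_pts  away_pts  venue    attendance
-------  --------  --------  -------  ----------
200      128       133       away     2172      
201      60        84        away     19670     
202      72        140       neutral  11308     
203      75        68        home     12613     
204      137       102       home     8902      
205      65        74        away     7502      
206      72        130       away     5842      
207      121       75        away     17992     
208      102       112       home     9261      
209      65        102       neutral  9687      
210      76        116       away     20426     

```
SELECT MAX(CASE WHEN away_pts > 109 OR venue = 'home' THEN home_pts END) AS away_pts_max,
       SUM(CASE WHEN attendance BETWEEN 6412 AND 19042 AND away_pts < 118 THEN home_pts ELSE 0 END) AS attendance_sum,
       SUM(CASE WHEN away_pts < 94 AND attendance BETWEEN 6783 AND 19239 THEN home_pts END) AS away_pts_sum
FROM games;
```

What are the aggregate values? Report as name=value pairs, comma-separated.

[away_pts_max: away_pts > 109 OR venue = 'home']
game_id=200: ✓ → 128
game_id=201: ✗
game_id=202: ✓ → 72
game_id=203: ✓ → 75
game_id=204: ✓ → 137
game_id=205: ✗
game_id=206: ✓ → 72
game_id=207: ✗
game_id=208: ✓ → 102
game_id=209: ✗
game_id=210: ✓ → 76
away_pts_max = MAX(128, 72, 75, 137, 72, 102, 76) = 137
—
[attendance_sum: attendance BETWEEN 6412 AND 19042 AND away_pts < 118]
game_id=200: ✗
game_id=201: ✗
game_id=202: ✗
game_id=203: ✓ → 75
game_id=204: ✓ → 137
game_id=205: ✓ → 65
game_id=206: ✗
game_id=207: ✓ → 121
game_id=208: ✓ → 102
game_id=209: ✓ → 65
game_id=210: ✗
attendance_sum = 75 + 137 + 65 + 121 + 102 + 65 = 565
—
[away_pts_sum: away_pts < 94 AND attendance BETWEEN 6783 AND 19239]
game_id=200: ✗
game_id=201: ✗
game_id=202: ✗
game_id=203: ✓ → 75
game_id=204: ✗
game_id=205: ✓ → 65
game_id=206: ✗
game_id=207: ✓ → 121
game_id=208: ✗
game_id=209: ✗
game_id=210: ✗
away_pts_sum = 75 + 65 + 121 = 261

away_pts_max=137, attendance_sum=565, away_pts_sum=261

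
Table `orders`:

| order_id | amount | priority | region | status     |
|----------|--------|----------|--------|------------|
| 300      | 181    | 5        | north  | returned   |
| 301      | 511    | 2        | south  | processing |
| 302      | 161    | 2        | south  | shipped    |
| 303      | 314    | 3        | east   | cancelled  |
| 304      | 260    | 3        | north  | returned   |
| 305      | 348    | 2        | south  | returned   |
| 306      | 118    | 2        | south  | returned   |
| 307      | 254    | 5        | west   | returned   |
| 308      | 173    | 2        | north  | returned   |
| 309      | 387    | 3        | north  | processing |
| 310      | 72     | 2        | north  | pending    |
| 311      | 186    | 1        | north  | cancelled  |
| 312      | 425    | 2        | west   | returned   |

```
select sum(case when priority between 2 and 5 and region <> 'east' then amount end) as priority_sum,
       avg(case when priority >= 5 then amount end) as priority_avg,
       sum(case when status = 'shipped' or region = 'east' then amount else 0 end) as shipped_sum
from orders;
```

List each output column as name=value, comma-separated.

[priority_sum: priority between 2 and 5 and region <> 'east']
order_id=300: ✓ → 181
order_id=301: ✓ → 511
order_id=302: ✓ → 161
order_id=303: ✗
order_id=304: ✓ → 260
order_id=305: ✓ → 348
order_id=306: ✓ → 118
order_id=307: ✓ → 254
order_id=308: ✓ → 173
order_id=309: ✓ → 387
order_id=310: ✓ → 72
order_id=311: ✗
order_id=312: ✓ → 425
priority_sum = 181 + 511 + 161 + 260 + 348 + 118 + 254 + 173 + 387 + 72 + 425 = 2890
—
[priority_avg: priority >= 5]
order_id=300: ✓ → 181
order_id=301: ✗
order_id=302: ✗
order_id=303: ✗
order_id=304: ✗
order_id=305: ✗
order_id=306: ✗
order_id=307: ✓ → 254
order_id=308: ✗
order_id=309: ✗
order_id=310: ✗
order_id=311: ✗
order_id=312: ✗
priority_avg = (181 + 254) / 2 = 217.5
—
[shipped_sum: status = 'shipped' or region = 'east']
order_id=300: ✗
order_id=301: ✗
order_id=302: ✓ → 161
order_id=303: ✓ → 314
order_id=304: ✗
order_id=305: ✗
order_id=306: ✗
order_id=307: ✗
order_id=308: ✗
order_id=309: ✗
order_id=310: ✗
order_id=311: ✗
order_id=312: ✗
shipped_sum = 161 + 314 = 475

priority_sum=2890, priority_avg=217.5, shipped_sum=475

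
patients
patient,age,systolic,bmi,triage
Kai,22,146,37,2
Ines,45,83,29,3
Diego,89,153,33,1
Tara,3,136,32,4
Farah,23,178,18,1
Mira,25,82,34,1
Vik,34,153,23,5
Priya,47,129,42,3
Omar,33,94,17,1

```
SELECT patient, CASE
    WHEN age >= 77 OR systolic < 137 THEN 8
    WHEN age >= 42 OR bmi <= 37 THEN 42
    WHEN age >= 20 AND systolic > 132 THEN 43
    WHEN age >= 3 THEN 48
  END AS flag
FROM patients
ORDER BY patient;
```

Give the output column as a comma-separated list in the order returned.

8, 42, 8, 42, 8, 8, 8, 8, 42

patient=Diego: age >= 77 OR systolic < 137 → 8
patient=Farah: age >= 42 OR bmi <= 37 → 42
patient=Ines: age >= 77 OR systolic < 137 → 8
patient=Kai: age >= 42 OR bmi <= 37 → 42
patient=Mira: age >= 77 OR systolic < 137 → 8
patient=Omar: age >= 77 OR systolic < 137 → 8
patient=Priya: age >= 77 OR systolic < 137 → 8
patient=Tara: age >= 77 OR systolic < 137 → 8
patient=Vik: age >= 42 OR bmi <= 37 → 42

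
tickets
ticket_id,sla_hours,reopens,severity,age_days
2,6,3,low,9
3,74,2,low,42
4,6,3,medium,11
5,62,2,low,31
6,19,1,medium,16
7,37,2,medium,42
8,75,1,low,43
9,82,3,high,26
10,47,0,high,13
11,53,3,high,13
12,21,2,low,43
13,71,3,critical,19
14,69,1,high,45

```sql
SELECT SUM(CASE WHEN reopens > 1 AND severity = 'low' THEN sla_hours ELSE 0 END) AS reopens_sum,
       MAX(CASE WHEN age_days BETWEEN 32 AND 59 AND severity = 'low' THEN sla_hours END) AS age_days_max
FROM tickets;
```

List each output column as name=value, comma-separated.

reopens_sum=163, age_days_max=75

[reopens_sum: reopens > 1 AND severity = 'low']
ticket_id=2: ✓ → 6
ticket_id=3: ✓ → 74
ticket_id=4: ✗
ticket_id=5: ✓ → 62
ticket_id=6: ✗
ticket_id=7: ✗
ticket_id=8: ✗
ticket_id=9: ✗
ticket_id=10: ✗
ticket_id=11: ✗
ticket_id=12: ✓ → 21
ticket_id=13: ✗
ticket_id=14: ✗
reopens_sum = 6 + 74 + 62 + 21 = 163
—
[age_days_max: age_days BETWEEN 32 AND 59 AND severity = 'low']
ticket_id=2: ✗
ticket_id=3: ✓ → 74
ticket_id=4: ✗
ticket_id=5: ✗
ticket_id=6: ✗
ticket_id=7: ✗
ticket_id=8: ✓ → 75
ticket_id=9: ✗
ticket_id=10: ✗
ticket_id=11: ✗
ticket_id=12: ✓ → 21
ticket_id=13: ✗
ticket_id=14: ✗
age_days_max = MAX(74, 75, 21) = 75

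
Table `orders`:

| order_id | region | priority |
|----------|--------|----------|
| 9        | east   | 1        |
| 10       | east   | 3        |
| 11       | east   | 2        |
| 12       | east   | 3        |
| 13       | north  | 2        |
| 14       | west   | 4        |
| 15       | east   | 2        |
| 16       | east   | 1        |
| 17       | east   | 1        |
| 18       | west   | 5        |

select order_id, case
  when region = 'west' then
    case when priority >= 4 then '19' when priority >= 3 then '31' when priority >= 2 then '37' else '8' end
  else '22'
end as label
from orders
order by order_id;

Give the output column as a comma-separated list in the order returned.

order_id=9: region='east' → outer ELSE → 22
order_id=10: region='east' → outer ELSE → 22
order_id=11: region='east' → outer ELSE → 22
order_id=12: region='east' → outer ELSE → 22
order_id=13: region='north' → outer ELSE → 22
order_id=14: region='west' → inner[priority >= 4] → 19
order_id=15: region='east' → outer ELSE → 22
order_id=16: region='east' → outer ELSE → 22
order_id=17: region='east' → outer ELSE → 22
order_id=18: region='west' → inner[priority >= 4] → 19

22, 22, 22, 22, 22, 19, 22, 22, 22, 19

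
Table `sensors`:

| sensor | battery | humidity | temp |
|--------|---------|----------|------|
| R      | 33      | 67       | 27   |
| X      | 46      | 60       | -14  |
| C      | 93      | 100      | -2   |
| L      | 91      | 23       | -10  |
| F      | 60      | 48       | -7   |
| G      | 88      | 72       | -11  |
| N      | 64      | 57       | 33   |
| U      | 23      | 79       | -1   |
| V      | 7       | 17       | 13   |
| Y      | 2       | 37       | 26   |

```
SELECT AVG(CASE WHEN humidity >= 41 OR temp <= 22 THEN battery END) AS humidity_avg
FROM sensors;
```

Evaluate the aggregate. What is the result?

sensor=R: ✓ → 33
sensor=X: ✓ → 46
sensor=C: ✓ → 93
sensor=L: ✓ → 91
sensor=F: ✓ → 60
sensor=G: ✓ → 88
sensor=N: ✓ → 64
sensor=U: ✓ → 23
sensor=V: ✓ → 7
sensor=Y: ✗
humidity_avg = (33 + 46 + 93 + 91 + 60 + 88 + 64 + 23 + 7) / 9 = 56.1111111111

56.1111111111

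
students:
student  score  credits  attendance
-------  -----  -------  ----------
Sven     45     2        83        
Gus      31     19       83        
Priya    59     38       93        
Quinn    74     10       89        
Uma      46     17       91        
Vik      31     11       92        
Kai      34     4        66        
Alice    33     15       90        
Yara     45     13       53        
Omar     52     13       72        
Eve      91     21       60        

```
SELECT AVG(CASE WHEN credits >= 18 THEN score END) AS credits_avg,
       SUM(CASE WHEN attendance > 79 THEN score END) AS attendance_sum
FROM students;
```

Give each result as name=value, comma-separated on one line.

credits_avg=60.3333333333, attendance_sum=319

[credits_avg: credits >= 18]
student=Sven: ✗
student=Gus: ✓ → 31
student=Priya: ✓ → 59
student=Quinn: ✗
student=Uma: ✗
student=Vik: ✗
student=Kai: ✗
student=Alice: ✗
student=Yara: ✗
student=Omar: ✗
student=Eve: ✓ → 91
credits_avg = (31 + 59 + 91) / 3 = 60.3333333333
—
[attendance_sum: attendance > 79]
student=Sven: ✓ → 45
student=Gus: ✓ → 31
student=Priya: ✓ → 59
student=Quinn: ✓ → 74
student=Uma: ✓ → 46
student=Vik: ✓ → 31
student=Kai: ✗
student=Alice: ✓ → 33
student=Yara: ✗
student=Omar: ✗
student=Eve: ✗
attendance_sum = 45 + 31 + 59 + 74 + 46 + 31 + 33 = 319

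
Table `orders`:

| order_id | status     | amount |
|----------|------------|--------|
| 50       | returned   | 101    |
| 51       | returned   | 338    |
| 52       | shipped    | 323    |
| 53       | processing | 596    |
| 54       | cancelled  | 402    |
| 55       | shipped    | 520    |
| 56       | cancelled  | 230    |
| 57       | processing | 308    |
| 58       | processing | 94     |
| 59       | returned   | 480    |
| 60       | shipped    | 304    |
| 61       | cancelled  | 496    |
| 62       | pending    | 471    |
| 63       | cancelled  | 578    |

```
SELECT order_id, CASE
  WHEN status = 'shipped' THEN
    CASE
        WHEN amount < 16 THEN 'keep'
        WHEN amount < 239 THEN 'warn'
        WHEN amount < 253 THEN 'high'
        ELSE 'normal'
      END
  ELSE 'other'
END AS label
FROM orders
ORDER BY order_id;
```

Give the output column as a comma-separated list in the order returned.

other, other, normal, other, other, normal, other, other, other, other, normal, other, other, other

order_id=50: status='returned' → outer ELSE → other
order_id=51: status='returned' → outer ELSE → other
order_id=52: status='shipped' → inner[ELSE] → normal
order_id=53: status='processing' → outer ELSE → other
order_id=54: status='cancelled' → outer ELSE → other
order_id=55: status='shipped' → inner[ELSE] → normal
order_id=56: status='cancelled' → outer ELSE → other
order_id=57: status='processing' → outer ELSE → other
order_id=58: status='processing' → outer ELSE → other
order_id=59: status='returned' → outer ELSE → other
order_id=60: status='shipped' → inner[ELSE] → normal
order_id=61: status='cancelled' → outer ELSE → other
order_id=62: status='pending' → outer ELSE → other
order_id=63: status='cancelled' → outer ELSE → other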